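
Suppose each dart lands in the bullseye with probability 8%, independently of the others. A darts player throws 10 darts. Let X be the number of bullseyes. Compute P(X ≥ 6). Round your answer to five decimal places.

0.00004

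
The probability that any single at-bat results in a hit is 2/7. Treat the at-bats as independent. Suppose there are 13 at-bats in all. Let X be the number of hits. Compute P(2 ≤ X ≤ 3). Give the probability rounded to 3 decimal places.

0.388

X ~ Binomial(13, 0.285714); P(2 ≤ X ≤ 3) = Σ C(13,k) p^k (1−p)^(13−k) over k:
  k=2: C(13,2)·0.285714^2·0.714286^11 = 0.15724
  k=3: C(13,3)·0.285714^3·0.714286^10 = 0.23061
Total = 0.38785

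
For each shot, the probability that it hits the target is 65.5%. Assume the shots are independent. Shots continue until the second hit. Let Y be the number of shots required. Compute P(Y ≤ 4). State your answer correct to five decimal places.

0.87825

Finishing within 4 shots ⇔ at least 2 successes in the first 4. With X ~ Binomial(4, 0.655), P(Y ≤ 4) = 1 − P(X ≤ 1).
  k=0: C(4,0)·0.655^0·0.345^4 = 0.0141670
  k=1: C(4,1)·0.655^1·0.345^3 = 0.1075867
1 − 0.1217536 = 0.8782464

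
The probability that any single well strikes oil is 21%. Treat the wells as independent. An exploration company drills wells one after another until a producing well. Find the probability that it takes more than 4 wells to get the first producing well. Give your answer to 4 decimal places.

0.3895

Y = number of wells to the first success; geometric, p = 0.21.
P(Y > 4) = P(first 4 all fail) = (1−p)^4 = 0.389501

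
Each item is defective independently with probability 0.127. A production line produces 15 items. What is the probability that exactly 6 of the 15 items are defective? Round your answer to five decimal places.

0.00619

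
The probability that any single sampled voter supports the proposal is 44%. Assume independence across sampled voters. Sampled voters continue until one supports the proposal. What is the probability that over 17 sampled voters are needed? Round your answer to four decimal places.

Y = number of sampled voters to the first success; geometric, p = 0.44.
P(Y > 17) = P(first 17 all fail) = (1−p)^17 = 0.000052

0.0001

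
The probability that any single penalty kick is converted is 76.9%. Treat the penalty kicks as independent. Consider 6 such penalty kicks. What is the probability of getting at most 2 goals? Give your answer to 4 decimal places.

0.0284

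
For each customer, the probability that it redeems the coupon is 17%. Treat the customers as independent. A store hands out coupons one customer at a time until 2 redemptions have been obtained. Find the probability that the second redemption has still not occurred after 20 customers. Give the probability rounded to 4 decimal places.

Needing more than 20 customers ⇔ fewer than 2 successes in the first 20. With X ~ Binomial(20, 0.17), P(Y > 20) = P(X ≤ 1).
  k=0: C(20,0)·0.17^0·0.83^20 = 0.024075
  k=1: C(20,1)·0.17^1·0.83^19 = 0.098619
P(X ≤ 1) = 0.122694

0.1227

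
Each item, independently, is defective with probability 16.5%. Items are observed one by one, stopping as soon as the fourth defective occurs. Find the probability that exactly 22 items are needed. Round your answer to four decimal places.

0.0384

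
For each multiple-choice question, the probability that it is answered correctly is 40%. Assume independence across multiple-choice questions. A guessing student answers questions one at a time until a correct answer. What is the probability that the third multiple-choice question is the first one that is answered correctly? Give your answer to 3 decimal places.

Geometric (trials to first success), p = 0.40.
P(Y = 3) = (1−p)^2 · p = 0.36 · 0.40 = 0.14400

0.144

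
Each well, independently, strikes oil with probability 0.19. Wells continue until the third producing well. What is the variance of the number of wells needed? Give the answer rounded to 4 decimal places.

Y = total wells until the third success; negative binomial with r=3, p=0.19.
Var(Y) = r(1−p)/p² = 3·0.81 / 0.19² = 67.313019

67.3130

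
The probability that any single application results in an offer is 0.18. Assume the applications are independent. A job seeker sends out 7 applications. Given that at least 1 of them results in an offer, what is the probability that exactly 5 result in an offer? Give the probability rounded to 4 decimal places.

0.0036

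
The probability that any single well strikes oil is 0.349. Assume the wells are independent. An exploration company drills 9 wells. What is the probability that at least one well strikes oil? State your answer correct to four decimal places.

P(at least one) = 1 − P(none) = 1 − (1 − 0.349)^9
= 1 − 0.021000 = 0.979000

0.9790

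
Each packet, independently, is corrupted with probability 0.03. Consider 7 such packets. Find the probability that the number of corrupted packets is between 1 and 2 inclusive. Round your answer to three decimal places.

X ~ Binomial(7, 0.03); P(1 ≤ X ≤ 2) = Σ C(7,k) p^k (1−p)^(7−k) over k:
  k=1: C(7,1)·0.03^1·0.97^6 = 0.17492
  k=2: C(7,2)·0.03^2·0.97^5 = 0.01623
Total = 0.19115

0.191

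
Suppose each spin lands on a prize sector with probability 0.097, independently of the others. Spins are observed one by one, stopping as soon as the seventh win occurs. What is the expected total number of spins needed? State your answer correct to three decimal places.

72.165

Y = total spins until the seventh success; negative binomial with r=7, p=0.097.
E[Y] = r / p = 7 / 0.097 = 72.16495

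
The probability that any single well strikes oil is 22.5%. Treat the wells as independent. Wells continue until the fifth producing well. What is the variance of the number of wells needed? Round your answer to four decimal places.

76.5432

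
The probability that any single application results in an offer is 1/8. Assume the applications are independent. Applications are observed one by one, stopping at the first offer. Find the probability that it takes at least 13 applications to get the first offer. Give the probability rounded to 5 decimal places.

0.20142

Y = number of applications to the first success; geometric, p = 0.125.
P(Y > 12) = P(first 12 all fail) = (1−p)^12 = 0.2014172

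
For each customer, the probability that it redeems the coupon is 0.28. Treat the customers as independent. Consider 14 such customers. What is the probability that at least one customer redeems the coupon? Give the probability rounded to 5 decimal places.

P(at least one) = 1 − P(none) = 1 − (1 − 0.28)^14
= 1 − 0.0100613 = 0.9899387

0.98994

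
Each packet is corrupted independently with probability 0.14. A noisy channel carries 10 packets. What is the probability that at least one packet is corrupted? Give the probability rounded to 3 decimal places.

P(at least one) = 1 − P(none) = 1 − (1 − 0.14)^10
= 1 − 0.22130 = 0.77870

0.779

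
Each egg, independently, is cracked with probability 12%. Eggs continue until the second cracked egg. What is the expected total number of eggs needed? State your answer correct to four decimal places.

16.6667

Y = total eggs until the second success; negative binomial with r=2, p=0.12.
E[Y] = r / p = 2 / 0.12 = 16.666667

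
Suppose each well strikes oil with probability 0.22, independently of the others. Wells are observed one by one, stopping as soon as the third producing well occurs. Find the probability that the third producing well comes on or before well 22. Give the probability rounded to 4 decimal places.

0.8919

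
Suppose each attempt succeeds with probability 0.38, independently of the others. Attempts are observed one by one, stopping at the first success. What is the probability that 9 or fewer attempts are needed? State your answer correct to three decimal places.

Y = number of attempts to the first success; geometric, p = 0.38.
P(Y ≤ 9) = 1 − (1−p)^9 = 1 − 0.01354 = 0.98646

0.986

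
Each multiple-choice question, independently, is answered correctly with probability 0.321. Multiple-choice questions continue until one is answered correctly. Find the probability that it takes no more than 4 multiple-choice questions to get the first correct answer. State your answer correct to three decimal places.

Y = number of multiple-choice questions to the first success; geometric, p = 0.321.
P(Y ≤ 4) = 1 − (1−p)^4 = 1 − 0.21256 = 0.78744

0.787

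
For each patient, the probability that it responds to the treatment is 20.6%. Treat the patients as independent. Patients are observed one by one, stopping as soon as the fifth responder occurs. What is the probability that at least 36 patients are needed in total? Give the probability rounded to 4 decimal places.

Needing more than 35 patients ⇔ fewer than 5 successes in the first 35. With X ~ Binomial(35, 0.206), P(Y > 35) = P(X ≤ 4).
  k=0: C(35,0)·0.206^0·0.794^35 = 0.000312
  k=1: C(35,1)·0.206^1·0.794^34 = 0.002830
  k=2: C(35,2)·0.206^2·0.794^33 = 0.012483
  k=3: C(35,3)·0.206^3·0.794^32 = 0.035626
  k=4: C(35,4)·0.206^4·0.794^31 = 0.073944
P(X ≤ 4) = 0.125195

0.1252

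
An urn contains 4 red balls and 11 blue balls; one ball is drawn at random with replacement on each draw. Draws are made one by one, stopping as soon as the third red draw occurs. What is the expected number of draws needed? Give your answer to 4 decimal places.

Y = total draws until the third success; negative binomial with r=3, p=0.266667.
E[Y] = r / p = 3 / 0.266667 = 11.250000

11.2500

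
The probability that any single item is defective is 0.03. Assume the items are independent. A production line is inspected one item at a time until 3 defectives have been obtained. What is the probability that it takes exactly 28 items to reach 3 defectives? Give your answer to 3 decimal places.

Y = trial on which the third success occurs; negative binomial, r=3, p=0.03.
P(Y=28) = C(27,2) · p^3 · (1−p)^25
= 351 · 2.7e-05 · 0.46697 = 0.00443

0.004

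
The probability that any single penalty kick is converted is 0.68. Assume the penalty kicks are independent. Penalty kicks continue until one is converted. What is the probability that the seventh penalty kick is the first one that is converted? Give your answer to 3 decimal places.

Geometric (trials to first success), p = 0.68.
P(Y = 7) = (1−p)^6 · p = 0.0010737 · 0.68 = 0.00073

0.001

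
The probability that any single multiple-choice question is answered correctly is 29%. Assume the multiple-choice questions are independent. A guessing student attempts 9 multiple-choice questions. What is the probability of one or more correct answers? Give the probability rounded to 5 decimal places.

P(at least one) = 1 − P(none) = 1 − (1 − 0.29)^9
= 1 − 0.0458485 = 0.9541515

0.95415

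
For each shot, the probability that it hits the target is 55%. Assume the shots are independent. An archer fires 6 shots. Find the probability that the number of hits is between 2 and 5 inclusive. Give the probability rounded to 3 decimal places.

0.903

X ~ Binomial(6, 0.55); P(2 ≤ X ≤ 5) = Σ C(6,k) p^k (1−p)^(6−k) over k:
  k=2: C(6,2)·0.55^2·0.45^4 = 0.18607
  k=3: C(6,3)·0.55^3·0.45^3 = 0.30322
  k=4: C(6,4)·0.55^4·0.45^2 = 0.27795
  k=5: C(6,5)·0.55^5·0.45^1 = 0.13589
Total = 0.90312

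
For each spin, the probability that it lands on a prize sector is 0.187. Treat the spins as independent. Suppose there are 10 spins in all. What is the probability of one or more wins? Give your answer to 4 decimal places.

P(at least one) = 1 − P(none) = 1 − (1 − 0.187)^10
= 1 − 0.126155 = 0.873845

0.8738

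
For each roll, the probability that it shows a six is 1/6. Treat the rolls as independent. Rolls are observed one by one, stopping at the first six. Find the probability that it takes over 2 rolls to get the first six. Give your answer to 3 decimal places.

Y = number of rolls to the first success; geometric, p = 0.166667.
P(Y > 2) = P(first 2 all fail) = (1−p)^2 = 0.69444

0.694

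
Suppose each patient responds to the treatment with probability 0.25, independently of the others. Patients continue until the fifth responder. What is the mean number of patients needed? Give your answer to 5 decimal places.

Y = total patients until the fifth success; negative binomial with r=5, p=0.25.
E[Y] = r / p = 5 / 0.25 = 20.0000000

20.00000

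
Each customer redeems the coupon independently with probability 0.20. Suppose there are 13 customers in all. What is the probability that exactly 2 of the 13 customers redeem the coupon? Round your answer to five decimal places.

X ~ Binomial(n=13, p=0.20).
P(X=2) = C(13,2) · p^2 · (1−p)^11
= 78 · 0.04 · 0.085899 = 0.2680060

0.26801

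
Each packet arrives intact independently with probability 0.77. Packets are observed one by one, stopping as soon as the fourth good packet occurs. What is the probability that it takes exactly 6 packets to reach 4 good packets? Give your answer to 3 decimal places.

Y = trial on which the fourth success occurs; negative binomial, r=4, p=0.77.
P(Y=6) = C(5,3) · p^4 · (1−p)^2
= 10 · 0.35153 · 0.0529 = 0.18596

0.186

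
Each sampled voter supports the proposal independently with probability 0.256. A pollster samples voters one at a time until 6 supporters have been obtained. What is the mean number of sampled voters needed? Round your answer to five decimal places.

23.43750

Y = total sampled voters until the sixth success; negative binomial with r=6, p=0.256.
E[Y] = r / p = 6 / 0.256 = 23.4375000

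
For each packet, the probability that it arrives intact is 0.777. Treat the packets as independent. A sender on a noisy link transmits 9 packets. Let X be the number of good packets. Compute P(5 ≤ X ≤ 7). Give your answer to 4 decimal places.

0.5993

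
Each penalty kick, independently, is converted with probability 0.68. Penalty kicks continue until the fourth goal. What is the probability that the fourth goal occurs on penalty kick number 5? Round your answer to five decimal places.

Y = trial on which the fourth success occurs; negative binomial, r=4, p=0.68.
P(Y=5) = C(4,3) · p^4 · (1−p)^1
= 4 · 0.21381 · 0.32 = 0.2736816

0.27368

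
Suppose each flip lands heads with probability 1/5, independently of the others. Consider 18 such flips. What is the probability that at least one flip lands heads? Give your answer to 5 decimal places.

0.98199

P(at least one) = 1 − P(none) = 1 − (1 − 0.20)^18
= 1 − 0.0180144 = 0.9819856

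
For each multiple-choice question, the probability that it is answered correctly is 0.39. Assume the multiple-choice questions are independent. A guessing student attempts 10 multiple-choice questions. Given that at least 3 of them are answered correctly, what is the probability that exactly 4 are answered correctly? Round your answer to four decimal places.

X ~ Binomial(10, 0.39). Want P(X=4 | X≥3) = P(X=4) / P(X≥3).
P(X=4) = C(10,4)·0.39^4·0.61^6 = 0.250298
P(X≥3) = 1 − 0.007133 − 0.045607 − 0.131214 = 0.816045
Ratio = 0.250298 / 0.816045 = 0.306720

0.3067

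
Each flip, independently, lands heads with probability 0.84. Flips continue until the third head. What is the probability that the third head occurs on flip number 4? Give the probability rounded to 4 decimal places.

0.2845

Y = trial on which the third success occurs; negative binomial, r=3, p=0.84.
P(Y=4) = C(3,2) · p^3 · (1−p)^1
= 3 · 0.5927 · 0.16 = 0.284498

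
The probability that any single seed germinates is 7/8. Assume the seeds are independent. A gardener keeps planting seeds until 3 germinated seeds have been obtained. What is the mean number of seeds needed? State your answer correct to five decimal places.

3.42857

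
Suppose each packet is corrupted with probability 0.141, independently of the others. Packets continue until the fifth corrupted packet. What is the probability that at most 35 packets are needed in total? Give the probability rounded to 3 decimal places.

0.561

Finishing within 35 packets ⇔ at least 5 successes in the first 35. With X ~ Binomial(35, 0.141), P(Y ≤ 35) = 1 − P(X ≤ 4).
  k=0: C(35,0)·0.141^0·0.859^35 = 0.00490
  k=1: C(35,1)·0.141^1·0.859^34 = 0.02812
  k=2: C(35,2)·0.141^2·0.859^33 = 0.07847
  k=3: C(35,3)·0.141^3·0.859^32 = 0.14169
  k=4: C(35,4)·0.141^4·0.859^31 = 0.18606
1 − 0.43925 = 0.56075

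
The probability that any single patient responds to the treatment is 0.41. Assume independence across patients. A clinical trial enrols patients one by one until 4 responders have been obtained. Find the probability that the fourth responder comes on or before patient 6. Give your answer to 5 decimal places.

0.19331

Finishing within 6 patients ⇔ at least 4 successes in the first 6. With X ~ Binomial(6, 0.41), P(Y ≤ 6) = 1 − P(X ≤ 3).
  k=0: C(6,0)·0.41^0·0.59^6 = 0.0421805
  k=1: C(6,1)·0.41^1·0.59^5 = 0.1758714
  k=2: C(6,2)·0.41^2·0.59^4 = 0.3055393
  k=3: C(6,3)·0.41^3·0.59^3 = 0.2830985
1 − 0.8066897 = 0.1933103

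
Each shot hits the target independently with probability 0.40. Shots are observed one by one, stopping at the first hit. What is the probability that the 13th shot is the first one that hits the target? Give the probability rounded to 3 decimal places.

Geometric (trials to first success), p = 0.40.
P(Y = 13) = (1−p)^12 · p = 0.0021768 · 0.40 = 0.00087

0.001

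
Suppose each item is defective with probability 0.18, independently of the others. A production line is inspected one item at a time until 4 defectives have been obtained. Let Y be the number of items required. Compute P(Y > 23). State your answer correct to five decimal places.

0.38512

Needing more than 23 items ⇔ fewer than 4 successes in the first 23. With X ~ Binomial(23, 0.18), P(Y > 23) = P(X ≤ 3).
  k=0: C(23,0)·0.18^0·0.82^23 = 0.0104164
  k=1: C(23,1)·0.18^1·0.82^22 = 0.0525902
  k=2: C(23,2)·0.18^2·0.82^21 = 0.1269862
  k=3: C(23,3)·0.18^3·0.82^20 = 0.1951251
P(X ≤ 3) = 0.3851179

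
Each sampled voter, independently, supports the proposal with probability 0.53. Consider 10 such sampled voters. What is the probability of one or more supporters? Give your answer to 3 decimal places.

P(at least one) = 1 − P(none) = 1 − (1 − 0.53)^10
= 1 − 0.00053 = 0.99947

0.999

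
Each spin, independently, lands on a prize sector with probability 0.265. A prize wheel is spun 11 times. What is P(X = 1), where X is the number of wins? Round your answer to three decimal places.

0.134

X ~ Binomial(n=11, p=0.265).
P(X=1) = C(11,1) · p^1 · (1−p)^10
= 11 · 0.265 · 0.046012 = 0.13413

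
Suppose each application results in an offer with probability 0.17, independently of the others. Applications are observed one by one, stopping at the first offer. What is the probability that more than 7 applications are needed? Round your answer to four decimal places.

Y = number of applications to the first success; geometric, p = 0.17.
P(Y > 7) = P(first 7 all fail) = (1−p)^7 = 0.271361

0.2714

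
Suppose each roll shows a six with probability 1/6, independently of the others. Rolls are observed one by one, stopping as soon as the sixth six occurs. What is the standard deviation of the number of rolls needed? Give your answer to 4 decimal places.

13.4164

Y = total rolls until the sixth success; negative binomial with r=6, p=0.166667.
SD(Y) = √[r(1−p)/p²] = √(180.000000) = 13.416408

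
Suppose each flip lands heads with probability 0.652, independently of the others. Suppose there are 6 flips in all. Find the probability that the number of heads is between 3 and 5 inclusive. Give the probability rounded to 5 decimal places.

X ~ Binomial(6, 0.652); P(3 ≤ X ≤ 5) = Σ C(6,k) p^k (1−p)^(6−k) over k:
  k=3: C(6,3)·0.652^3·0.348^3 = 0.2336203
  k=4: C(6,4)·0.652^4·0.348^2 = 0.3282768
  k=5: C(6,5)·0.652^5·0.348^1 = 0.2460189
Total = 0.8079159

0.80792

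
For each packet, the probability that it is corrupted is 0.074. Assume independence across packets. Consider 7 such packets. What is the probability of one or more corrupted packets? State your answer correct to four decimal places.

0.4162

P(at least one) = 1 − P(none) = 1 − (1 − 0.074)^7
= 1 − 0.583817 = 0.416183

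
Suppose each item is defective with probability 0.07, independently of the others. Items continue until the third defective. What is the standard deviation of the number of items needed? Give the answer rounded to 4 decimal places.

Y = total items until the third success; negative binomial with r=3, p=0.07.
SD(Y) = √[r(1−p)/p²] = √(569.387755) = 23.861847

23.8618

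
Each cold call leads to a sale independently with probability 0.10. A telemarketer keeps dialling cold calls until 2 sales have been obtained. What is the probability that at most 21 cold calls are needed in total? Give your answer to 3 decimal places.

Finishing within 21 cold calls ⇔ at least 2 successes in the first 21. With X ~ Binomial(21, 0.10), P(Y ≤ 21) = 1 − P(X ≤ 1).
  k=0: C(21,0)·0.10^0·0.90^21 = 0.10942
  k=1: C(21,1)·0.10^1·0.90^20 = 0.25531
1 − 0.36473 = 0.63527

0.635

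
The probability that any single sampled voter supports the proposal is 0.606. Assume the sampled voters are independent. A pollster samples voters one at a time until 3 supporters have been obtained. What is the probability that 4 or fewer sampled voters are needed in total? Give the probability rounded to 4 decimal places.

Finishing within 4 sampled voters ⇔ at least 3 successes in the first 4. With X ~ Binomial(4, 0.606), P(Y ≤ 4) = 1 − P(X ≤ 2).
  k=0: C(4,0)·0.606^0·0.394^4 = 0.024098
  k=1: C(4,1)·0.606^1·0.394^3 = 0.148259
  k=2: C(4,2)·0.606^2·0.394^2 = 0.342049
1 − 0.514407 = 0.485593

0.4856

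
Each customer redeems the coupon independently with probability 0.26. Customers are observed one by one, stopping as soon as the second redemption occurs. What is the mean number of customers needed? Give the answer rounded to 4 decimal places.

Y = total customers until the second success; negative binomial with r=2, p=0.26.
E[Y] = r / p = 2 / 0.26 = 7.692308

7.6923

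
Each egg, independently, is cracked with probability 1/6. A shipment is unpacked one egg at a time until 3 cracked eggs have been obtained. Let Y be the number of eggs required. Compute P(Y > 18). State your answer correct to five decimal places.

Needing more than 18 eggs ⇔ fewer than 3 successes in the first 18. With X ~ Binomial(18, 0.166667), P(Y > 18) = P(X ≤ 2).
  k=0: C(18,0)·0.166667^0·0.833333^18 = 0.0375610
  k=1: C(18,1)·0.166667^1·0.833333^17 = 0.1352197
  k=2: C(18,2)·0.166667^2·0.833333^16 = 0.2298735
P(X ≤ 2) = 0.4026543

0.40265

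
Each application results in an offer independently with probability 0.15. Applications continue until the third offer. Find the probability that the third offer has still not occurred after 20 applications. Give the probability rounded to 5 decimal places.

0.40490

Needing more than 20 applications ⇔ fewer than 3 successes in the first 20. With X ~ Binomial(20, 0.15), P(Y > 20) = P(X ≤ 2).
  k=0: C(20,0)·0.15^0·0.85^20 = 0.0387595
  k=1: C(20,1)·0.15^1·0.85^19 = 0.1367983
  k=2: C(20,2)·0.15^2·0.85^18 = 0.2293384
P(X ≤ 2) = 0.4048963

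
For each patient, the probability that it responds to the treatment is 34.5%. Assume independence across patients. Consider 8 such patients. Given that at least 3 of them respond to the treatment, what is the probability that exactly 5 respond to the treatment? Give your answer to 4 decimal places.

X ~ Binomial(8, 0.345). Want P(X=5 | X≥3) = P(X=5) / P(X≥3).
P(X=5) = C(8,5)·0.345^5·0.655^3 = 0.076914
P(X≥3) = 1 − 0.033879 − 0.142757 − 0.263175 = 0.560189
Ratio = 0.076914 / 0.560189 = 0.137301

0.1373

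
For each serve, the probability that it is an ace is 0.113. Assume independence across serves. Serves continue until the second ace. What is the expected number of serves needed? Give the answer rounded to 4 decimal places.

17.6991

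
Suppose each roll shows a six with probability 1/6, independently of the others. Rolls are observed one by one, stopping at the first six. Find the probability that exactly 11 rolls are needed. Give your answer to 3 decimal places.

0.027

Geometric (trials to first success), p = 0.166667.
P(Y = 11) = (1−p)^10 · p = 0.16151 · 0.166667 = 0.02692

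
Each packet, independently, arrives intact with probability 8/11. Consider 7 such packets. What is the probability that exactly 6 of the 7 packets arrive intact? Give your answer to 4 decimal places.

0.2825

X ~ Binomial(n=7, p=0.727273).
P(X=6) = C(7,6) · p^6 · (1−p)^1
= 7 · 0.14797 · 0.27273 = 0.282495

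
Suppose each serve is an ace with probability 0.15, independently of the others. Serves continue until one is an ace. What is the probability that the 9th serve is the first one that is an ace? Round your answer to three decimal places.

Geometric (trials to first success), p = 0.15.
P(Y = 9) = (1−p)^8 · p = 0.27249 · 0.15 = 0.04087

0.041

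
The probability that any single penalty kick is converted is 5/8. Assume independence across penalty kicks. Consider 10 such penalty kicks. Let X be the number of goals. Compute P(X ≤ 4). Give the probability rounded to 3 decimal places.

X ~ Binomial(10, 0.625); P(X ≤ 4) = Σ C(10,k) p^k (1−p)^(10−k) over k:
  k=0: C(10,0)·0.625^0·0.375^10 = 0.00005
  k=1: C(10,1)·0.625^1·0.375^9 = 0.00092
  k=2: C(10,2)·0.625^2·0.375^8 = 0.00687
  k=3: C(10,3)·0.625^3·0.375^7 = 0.03055
  k=4: C(10,4)·0.625^4·0.375^6 = 0.08911
Total = 0.12751

0.128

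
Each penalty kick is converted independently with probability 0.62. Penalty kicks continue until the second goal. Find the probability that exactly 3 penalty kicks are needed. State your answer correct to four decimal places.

0.2921

Y = trial on which the second success occurs; negative binomial, r=2, p=0.62.
P(Y=3) = C(2,1) · p^2 · (1−p)^1
= 2 · 0.3844 · 0.38 = 0.292144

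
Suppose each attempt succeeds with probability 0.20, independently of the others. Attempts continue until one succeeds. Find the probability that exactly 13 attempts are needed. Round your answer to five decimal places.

0.01374

Geometric (trials to first success), p = 0.20.
P(Y = 13) = (1−p)^12 · p = 0.068719 · 0.20 = 0.0137439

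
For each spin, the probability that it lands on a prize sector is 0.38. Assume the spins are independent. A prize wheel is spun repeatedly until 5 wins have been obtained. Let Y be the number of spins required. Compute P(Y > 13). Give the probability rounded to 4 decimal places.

0.4101

Needing more than 13 spins ⇔ fewer than 5 successes in the first 13. With X ~ Binomial(13, 0.38), P(Y > 13) = P(X ≤ 4).
  k=0: C(13,0)·0.38^0·0.62^13 = 0.002000
  k=1: C(13,1)·0.38^1·0.62^12 = 0.015938
  k=2: C(13,2)·0.38^2·0.62^11 = 0.058610
  k=3: C(13,3)·0.38^3·0.62^10 = 0.131715
  k=4: C(13,4)·0.38^4·0.62^9 = 0.201821
P(X ≤ 4) = 0.410083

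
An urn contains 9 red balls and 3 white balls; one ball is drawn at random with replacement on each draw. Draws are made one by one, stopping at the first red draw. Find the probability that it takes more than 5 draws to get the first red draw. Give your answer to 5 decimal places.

0.00098

Y = number of draws to the first success; geometric, p = 0.75.
P(Y > 5) = P(first 5 all fail) = (1−p)^5 = 0.0009766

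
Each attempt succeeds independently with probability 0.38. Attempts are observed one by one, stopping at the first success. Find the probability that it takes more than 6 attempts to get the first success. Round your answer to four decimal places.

0.0568

Y = number of attempts to the first success; geometric, p = 0.38.
P(Y > 6) = P(first 6 all fail) = (1−p)^6 = 0.056800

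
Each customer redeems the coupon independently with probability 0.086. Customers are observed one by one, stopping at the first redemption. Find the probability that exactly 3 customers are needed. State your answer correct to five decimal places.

0.07184

Geometric (trials to first success), p = 0.086.
P(Y = 3) = (1−p)^2 · p = 0.8354 · 0.086 = 0.0718441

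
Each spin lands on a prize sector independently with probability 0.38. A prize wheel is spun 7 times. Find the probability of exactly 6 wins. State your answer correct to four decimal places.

0.0131

X ~ Binomial(n=7, p=0.38).
P(X=6) = C(7,6) · p^6 · (1−p)^1
= 7 · 0.0030109 · 0.62 = 0.013067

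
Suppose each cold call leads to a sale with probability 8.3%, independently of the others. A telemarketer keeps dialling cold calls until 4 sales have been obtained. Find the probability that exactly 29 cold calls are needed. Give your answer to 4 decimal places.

0.0178

Y = trial on which the fourth success occurs; negative binomial, r=4, p=0.083.
P(Y=29) = C(28,3) · p^4 · (1−p)^25
= 3276 · 4.7458e-05 · 0.11461 = 0.017819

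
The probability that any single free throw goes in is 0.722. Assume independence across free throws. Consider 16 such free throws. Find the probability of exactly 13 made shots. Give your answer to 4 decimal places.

0.1743

X ~ Binomial(n=16, p=0.722).
P(X=13) = C(16,13) · p^13 · (1−p)^3
= 560 · 0.014487 · 0.021485 = 0.174303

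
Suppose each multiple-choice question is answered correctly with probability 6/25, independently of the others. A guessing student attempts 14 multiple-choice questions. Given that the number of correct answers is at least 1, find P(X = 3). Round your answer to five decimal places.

X ~ Binomial(14, 0.24). Want P(X=3 | X≥1) = P(X=3) / P(X≥1).
P(X=3) = C(14,3)·0.24^3·0.76^11 = 0.2458582
P(X≥1) = 1 − 0.0214482 = 0.9785518
Ratio = 0.2458582 / 0.9785518 = 0.2512469

0.25125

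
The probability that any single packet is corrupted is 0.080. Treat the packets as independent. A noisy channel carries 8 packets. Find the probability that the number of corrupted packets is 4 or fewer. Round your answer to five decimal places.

X ~ Binomial(8, 0.08); P(X ≤ 4) = Σ C(8,k) p^k (1−p)^(8−k) over k:
  k=0: C(8,0)·0.08^0·0.92^8 = 0.5132189
  k=1: C(8,1)·0.08^1·0.92^7 = 0.3570218
  k=2: C(8,2)·0.08^2·0.92^6 = 0.1086588
  k=3: C(8,3)·0.08^3·0.92^5 = 0.0188972
  k=4: C(8,4)·0.08^4·0.92^4 = 0.0020540
Total = 0.9998507

0.99985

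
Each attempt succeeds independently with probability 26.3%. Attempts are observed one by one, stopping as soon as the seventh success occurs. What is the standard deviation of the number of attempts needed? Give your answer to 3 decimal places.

Y = total attempts until the seventh success; negative binomial with r=7, p=0.263.
SD(Y) = √[r(1−p)/p²] = √(74.58544) = 8.63629

8.636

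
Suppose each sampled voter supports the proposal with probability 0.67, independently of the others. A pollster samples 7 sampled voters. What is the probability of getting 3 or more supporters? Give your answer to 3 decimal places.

0.957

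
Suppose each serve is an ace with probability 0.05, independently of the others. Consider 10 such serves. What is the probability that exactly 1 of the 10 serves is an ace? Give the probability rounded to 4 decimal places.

X ~ Binomial(n=10, p=0.05).
P(X=1) = C(10,1) · p^1 · (1−p)^9
= 10 · 0.05 · 0.63025 = 0.315125

0.3151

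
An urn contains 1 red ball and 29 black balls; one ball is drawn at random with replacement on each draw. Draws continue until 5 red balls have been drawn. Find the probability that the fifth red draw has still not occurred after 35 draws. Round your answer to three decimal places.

Needing more than 35 draws ⇔ fewer than 5 successes in the first 35. With X ~ Binomial(35, 0.033333), P(Y > 35) = P(X ≤ 4).
  k=0: C(35,0)·0.033333^0·0.966667^35 = 0.30527
  k=1: C(35,1)·0.033333^1·0.966667^34 = 0.36843
  k=2: C(35,2)·0.033333^2·0.966667^33 = 0.21598
  k=3: C(35,3)·0.033333^3·0.966667^32 = 0.08192
  k=4: C(35,4)·0.033333^4·0.966667^31 = 0.02260
P(X ≤ 4) = 0.99420

0.994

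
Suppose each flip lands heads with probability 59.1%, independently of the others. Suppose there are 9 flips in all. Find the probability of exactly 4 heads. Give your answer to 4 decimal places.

0.1759

X ~ Binomial(n=9, p=0.591).
P(X=4) = C(9,4) · p^4 · (1−p)^5
= 126 · 0.122 · 0.011445 = 0.175929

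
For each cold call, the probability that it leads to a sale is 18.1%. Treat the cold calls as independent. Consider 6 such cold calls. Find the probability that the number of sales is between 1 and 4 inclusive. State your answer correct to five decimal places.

X ~ Binomial(6, 0.181); P(1 ≤ X ≤ 4) = Σ C(6,k) p^k (1−p)^(6−k) over k:
  k=1: C(6,1)·0.181^1·0.819^5 = 0.4001744
  k=2: C(6,2)·0.181^2·0.819^4 = 0.2210976
  k=3: C(6,3)·0.181^3·0.819^3 = 0.0651505
  k=4: C(6,4)·0.181^4·0.819^2 = 0.0107987
Total = 0.6972212

0.69722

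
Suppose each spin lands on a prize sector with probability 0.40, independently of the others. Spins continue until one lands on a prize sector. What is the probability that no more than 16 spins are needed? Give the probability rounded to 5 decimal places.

Y = number of spins to the first success; geometric, p = 0.40.
P(Y ≤ 16) = 1 − (1−p)^16 = 1 − 0.0002821 = 0.9997179

0.99972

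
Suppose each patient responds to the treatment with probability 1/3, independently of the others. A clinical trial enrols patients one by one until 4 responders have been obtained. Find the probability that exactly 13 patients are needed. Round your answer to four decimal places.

Y = trial on which the fourth success occurs; negative binomial, r=4, p=0.333333.
P(Y=13) = C(12,3) · p^4 · (1−p)^9
= 220 · 0.012346 · 0.026012 = 0.070651

0.0707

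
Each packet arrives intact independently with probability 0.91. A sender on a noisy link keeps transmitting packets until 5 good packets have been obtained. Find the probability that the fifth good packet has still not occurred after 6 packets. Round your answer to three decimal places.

0.095

Needing more than 6 packets ⇔ fewer than 5 successes in the first 6. With X ~ Binomial(6, 0.91), P(Y > 6) = P(X ≤ 4).
  k=0: C(6,0)·0.91^0·0.09^6 = 0.00000
  k=1: C(6,1)·0.91^1·0.09^5 = 0.00003
  k=2: C(6,2)·0.91^2·0.09^4 = 0.00081
  k=3: C(6,3)·0.91^3·0.09^3 = 0.01099
  k=4: C(6,4)·0.91^4·0.09^2 = 0.08332
P(X ≤ 4) = 0.09515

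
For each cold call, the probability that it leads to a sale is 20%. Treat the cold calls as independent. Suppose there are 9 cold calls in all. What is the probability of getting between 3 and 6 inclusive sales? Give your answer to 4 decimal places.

X ~ Binomial(9, 0.20); P(3 ≤ X ≤ 6) = Σ C(9,k) p^k (1−p)^(9−k) over k:
  k=3: C(9,3)·0.20^3·0.80^6 = 0.176161
  k=4: C(9,4)·0.20^4·0.80^5 = 0.066060
  k=5: C(9,5)·0.20^5·0.80^4 = 0.016515
  k=6: C(9,6)·0.20^6·0.80^3 = 0.002753
Total = 0.261489

0.2615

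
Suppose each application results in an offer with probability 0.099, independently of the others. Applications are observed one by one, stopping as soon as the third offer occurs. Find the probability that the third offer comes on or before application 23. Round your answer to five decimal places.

0.40158

Finishing within 23 applications ⇔ at least 3 successes in the first 23. With X ~ Binomial(23, 0.099), P(Y ≤ 23) = 1 − P(X ≤ 2).
  k=0: C(23,0)·0.099^0·0.901^23 = 0.0909223
  k=1: C(23,1)·0.099^1·0.901^22 = 0.2297780
  k=2: C(23,2)·0.099^2·0.901^21 = 0.2777228
1 − 0.5984230 = 0.4015770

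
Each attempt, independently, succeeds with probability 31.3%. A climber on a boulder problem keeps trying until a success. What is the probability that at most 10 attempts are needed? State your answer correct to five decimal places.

Y = number of attempts to the first success; geometric, p = 0.313.
P(Y ≤ 10) = 1 − (1−p)^10 = 1 − 0.0234189 = 0.9765811

0.97658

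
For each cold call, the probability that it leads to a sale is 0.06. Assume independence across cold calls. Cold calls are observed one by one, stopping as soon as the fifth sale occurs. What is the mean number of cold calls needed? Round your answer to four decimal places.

83.3333

Y = total cold calls until the fifth success; negative binomial with r=5, p=0.06.
E[Y] = r / p = 5 / 0.06 = 83.333333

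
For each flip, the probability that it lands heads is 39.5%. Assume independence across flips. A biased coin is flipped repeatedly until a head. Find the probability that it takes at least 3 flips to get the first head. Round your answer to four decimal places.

0.3660

Y = number of flips to the first success; geometric, p = 0.395.
P(Y > 2) = P(first 2 all fail) = (1−p)^2 = 0.366025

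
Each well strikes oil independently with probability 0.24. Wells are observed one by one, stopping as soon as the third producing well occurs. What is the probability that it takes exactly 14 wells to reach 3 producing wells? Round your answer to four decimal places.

0.0527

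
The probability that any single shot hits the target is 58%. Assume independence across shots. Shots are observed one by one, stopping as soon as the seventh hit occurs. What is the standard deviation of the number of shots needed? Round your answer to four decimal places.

Y = total shots until the seventh success; negative binomial with r=7, p=0.58.
SD(Y) = √[r(1−p)/p²] = √(8.739596) = 2.956281

2.9563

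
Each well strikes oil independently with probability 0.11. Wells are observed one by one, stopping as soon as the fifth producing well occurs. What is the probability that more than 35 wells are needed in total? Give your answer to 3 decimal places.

Needing more than 35 wells ⇔ fewer than 5 successes in the first 35. With X ~ Binomial(35, 0.11), P(Y > 35) = P(X ≤ 4).
  k=0: C(35,0)·0.11^0·0.89^35 = 0.01693
  k=1: C(35,1)·0.11^1·0.89^34 = 0.07324
  k=2: C(35,2)·0.11^2·0.89^33 = 0.15388
  k=3: C(35,3)·0.11^3·0.89^32 = 0.20920
  k=4: C(35,4)·0.11^4·0.89^31 = 0.20685
P(X ≤ 4) = 0.66010

0.660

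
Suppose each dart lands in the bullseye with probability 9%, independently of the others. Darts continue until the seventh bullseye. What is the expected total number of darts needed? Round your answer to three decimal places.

Y = total darts until the seventh success; negative binomial with r=7, p=0.09.
E[Y] = r / p = 7 / 0.09 = 77.77778

77.778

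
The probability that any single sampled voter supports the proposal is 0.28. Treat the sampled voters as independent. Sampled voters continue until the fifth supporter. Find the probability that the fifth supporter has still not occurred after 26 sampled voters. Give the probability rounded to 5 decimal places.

Needing more than 26 sampled voters ⇔ fewer than 5 successes in the first 26. With X ~ Binomial(26, 0.28), P(Y > 26) = P(X ≤ 4).
  k=0: C(26,0)·0.28^0·0.72^26 = 0.0001953
  k=1: C(26,1)·0.28^1·0.72^25 = 0.0019744
  k=2: C(26,2)·0.28^2·0.72^24 = 0.0095980
  k=3: C(26,3)·0.28^3·0.72^23 = 0.0298603
  k=4: C(26,4)·0.28^4·0.72^22 = 0.0667711
P(X ≤ 4) = 0.1083991

0.10840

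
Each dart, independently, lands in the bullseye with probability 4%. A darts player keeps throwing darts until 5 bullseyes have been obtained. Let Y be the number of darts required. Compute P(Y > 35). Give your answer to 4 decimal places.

0.9878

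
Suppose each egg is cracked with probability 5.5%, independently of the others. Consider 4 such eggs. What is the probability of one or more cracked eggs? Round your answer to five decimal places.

0.20251

P(at least one) = 1 − P(none) = 1 − (1 − 0.055)^4
= 1 − 0.7974937 = 0.2025063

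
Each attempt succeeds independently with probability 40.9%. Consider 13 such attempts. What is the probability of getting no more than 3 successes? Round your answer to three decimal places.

X ~ Binomial(13, 0.409); P(X ≤ 3) = Σ C(13,k) p^k (1−p)^(13−k) over k:
  k=0: C(13,0)·0.409^0·0.591^13 = 0.00107
  k=1: C(13,1)·0.409^1·0.591^12 = 0.00965
  k=2: C(13,2)·0.409^2·0.591^11 = 0.04009
  k=3: C(13,3)·0.409^3·0.591^10 = 0.10172
Total = 0.15254

0.153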